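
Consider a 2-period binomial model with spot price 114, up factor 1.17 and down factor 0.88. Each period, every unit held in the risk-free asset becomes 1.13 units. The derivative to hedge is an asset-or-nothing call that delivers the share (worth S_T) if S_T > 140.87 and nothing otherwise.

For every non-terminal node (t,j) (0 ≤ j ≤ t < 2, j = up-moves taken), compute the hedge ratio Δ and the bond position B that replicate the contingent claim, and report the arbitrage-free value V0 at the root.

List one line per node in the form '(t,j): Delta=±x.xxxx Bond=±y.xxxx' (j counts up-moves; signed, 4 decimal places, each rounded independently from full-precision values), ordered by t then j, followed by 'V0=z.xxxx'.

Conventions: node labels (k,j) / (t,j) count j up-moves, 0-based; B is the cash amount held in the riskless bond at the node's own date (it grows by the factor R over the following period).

(0,0): Delta=3.6011 Bond=-319.7028
(1,0): Delta=0.0000 Bond=0.0000
(1,1): Delta=4.0345 Bond=-419.0664
V0=90.8246

No-arbitrage ⇒ martingale measure with p* = (R−d)/(u−d) = 0.8621.
At maturity the claim pays: V(2,0)=0.0000, V(2,1)=0.0000, V(2,2)=156.0546
Node (1,0) S=100.3200: V=(p*·0.0000+(1−p*)·0.0000)/1.13=0.0000; Δ=(0.0000−0.0000)/(117.3744−88.2816)=0.0000; B=V−Δ·S=0.0000
Node (1,1) S=133.3800: V=(p*·156.0546+(1−p*)·0.0000)/1.13=119.0529; Δ=(156.0546−0.0000)/(156.0546−117.3744)=4.0345; B=V−Δ·S=-419.0664
Node (0,0) S=114.0000: V=(p*·119.0529+(1−p*)·0.0000)/1.13=90.8246; Δ=(119.0529−0.0000)/(133.3800−100.3200)=3.6011; B=V−Δ·S=-319.7028
Verification: the root portfolio costs Δ(0,0)·S0 + B(0,0) = 90.8246, matching V0.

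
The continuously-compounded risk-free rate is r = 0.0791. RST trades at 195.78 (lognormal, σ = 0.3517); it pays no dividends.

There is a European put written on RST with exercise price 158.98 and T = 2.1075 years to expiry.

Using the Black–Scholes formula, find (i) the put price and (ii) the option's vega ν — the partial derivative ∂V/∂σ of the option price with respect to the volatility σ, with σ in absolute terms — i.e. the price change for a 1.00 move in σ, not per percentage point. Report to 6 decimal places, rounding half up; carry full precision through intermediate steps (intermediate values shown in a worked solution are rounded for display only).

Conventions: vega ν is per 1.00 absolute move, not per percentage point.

price = 10.961439
ν = 69.488170

σ√T = 0.3517·√2.1075 = 0.510571
d₁ = (ln(S/K) + (r+σ²/2)T) / (σ√T) = (ln(195.78/158.98) + (0.0791+0.3517²/2)·2.1075) / 0.510571 = (0.208213 + 0.297045) / 0.510571 = 0.989594
d₂ = d₁ − σ√T = 0.989594 − 0.510571 = 0.479023
e^{−rT} = 0.846451
N(−d₁) = 0.161186,  N(−d₂) = 0.315961
Put price V = K·e^{−rT}·N(−d₂) − S·N(−d₁) = 42.518513 − 31.557074 = 10.961439
φ(d₁) = (1/√(2π))·e^{−d₁²/2} = 0.244489
ν = S·φ(d₁)·√T = 69.488170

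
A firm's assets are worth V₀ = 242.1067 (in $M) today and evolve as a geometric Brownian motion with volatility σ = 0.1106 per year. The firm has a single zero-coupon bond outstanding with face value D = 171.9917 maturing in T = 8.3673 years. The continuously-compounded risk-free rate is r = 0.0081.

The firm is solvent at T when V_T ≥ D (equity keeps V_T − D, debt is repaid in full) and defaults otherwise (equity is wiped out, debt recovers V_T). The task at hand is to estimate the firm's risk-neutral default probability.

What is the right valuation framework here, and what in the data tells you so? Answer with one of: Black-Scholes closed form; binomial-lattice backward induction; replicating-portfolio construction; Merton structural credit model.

Key observation: with the firm-asset dynamics (V₀ = 242.1067) and a single zero-coupon liability of face 171.9917 given, debt value, spread, and default probability all derive from the option view of the balance sheet.

framework: Merton structural credit model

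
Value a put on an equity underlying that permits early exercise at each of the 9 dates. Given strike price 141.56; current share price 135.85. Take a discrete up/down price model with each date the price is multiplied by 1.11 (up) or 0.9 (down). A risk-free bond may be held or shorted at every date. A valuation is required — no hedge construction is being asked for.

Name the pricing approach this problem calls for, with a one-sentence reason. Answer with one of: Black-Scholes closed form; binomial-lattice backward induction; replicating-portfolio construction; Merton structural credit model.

Key observation: with exercise allowed before expiry on a discrete up/down model (9 steps from spot 135.85), the strike-141.56 put's value must be rolled back through the tree testing early exercise at each node.

framework: binomial-lattice backward induction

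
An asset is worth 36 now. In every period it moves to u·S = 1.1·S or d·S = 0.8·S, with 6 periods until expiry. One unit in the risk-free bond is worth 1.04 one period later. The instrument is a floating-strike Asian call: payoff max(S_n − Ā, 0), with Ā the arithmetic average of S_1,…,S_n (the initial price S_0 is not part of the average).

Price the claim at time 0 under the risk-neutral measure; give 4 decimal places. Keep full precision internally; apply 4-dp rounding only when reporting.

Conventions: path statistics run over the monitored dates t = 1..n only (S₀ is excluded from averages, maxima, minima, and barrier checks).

Under the martingale measure an up-move has probability p* = 0.8000; value the claim as the probability-weighted average of per-path payoffs, discounted 6 periods at R = 1.04.
Enumerate all 2^6 = 64 price paths (U = up ×1.1, D = down ×0.8); each path with k up-moves has probability p*^k·(1−p*)^(6−k).
DDDDDD: Ā=17.7085, payoff=0.0000, prob=0.000064
UDDDDD: Ā=24.3492, payoff=0.0000, prob=0.000256
DUDDDD: Ā=22.5492, payoff=0.0000, prob=0.000256
UUDDDD: Ā=31.0052, payoff=0.0000, prob=0.001024
DDUDDD: Ā=21.1092, payoff=0.0000, prob=0.000256
UDUDDD: Ā=29.0252, payoff=0.0000, prob=0.001024
DUUDDD: Ā=27.2252, payoff=0.0000, prob=0.001024
UUUDDD: Ā=37.4347, payoff=0.0000, prob=0.004096
DDDUDD: Ā=19.9572, payoff=0.0000, prob=0.000256
UDDUDD: Ā=27.4412, payoff=0.0000, prob=0.001024
DUDUDD: Ā=25.6412, payoff=0.0000, prob=0.001024
UUDUDD: Ā=35.2567, payoff=0.0000, prob=0.004096
DDUUDD: Ā=24.2012, payoff=0.0000, prob=0.001024
UDUUDD: Ā=33.2767, payoff=0.0000, prob=0.004096
DUUUDD: Ā=31.4767, payoff=0.0000, prob=0.004096
UUUUDD: Ā=43.2804, payoff=0.0000, prob=0.016384
DDDDUD: Ā=19.0356, payoff=0.0000, prob=0.000256
UDDDUD: Ā=26.1740, payoff=0.0000, prob=0.001024
DUDDUD: Ā=24.3740, payoff=0.0000, prob=0.001024
UUDDUD: Ā=33.5143, payoff=0.0000, prob=0.004096
DDUDUD: Ā=22.9340, payoff=0.0000, prob=0.001024
UDUDUD: Ā=31.5343, payoff=0.0000, prob=0.004096
DUUDUD: Ā=29.7343, payoff=0.0000, prob=0.004096
UUUDUD: Ā=40.8846, payoff=0.0000, prob=0.016384
DDDUUD: Ā=21.7820, payoff=0.0000, prob=0.001024
UDDUUD: Ā=29.9503, payoff=0.0000, prob=0.004096
DUDUUD: Ā=28.1503, payoff=0.0000, prob=0.004096
UUDUUD: Ā=38.7066, payoff=0.0000, prob=0.016384
DDUUUD: Ā=26.7103, payoff=0.0000, prob=0.004096
UDUUUD: Ā=36.7266, payoff=0.0000, prob=0.016384
DUUUUD: Ā=34.9266, payoff=0.0000, prob=0.016384
UUUUUD: Ā=48.0241, payoff=0.0000, prob=0.065536
DDDDDU: Ā=18.2984, payoff=0.0000, prob=0.000256
UDDDDU: Ā=25.1603, payoff=0.0000, prob=0.001024
DUDDDU: Ā=23.3603, payoff=0.0000, prob=0.001024
UUDDDU: Ā=32.1204, payoff=0.0000, prob=0.004096
DDUDDU: Ā=21.9203, payoff=0.0000, prob=0.001024
UDUDDU: Ā=30.1404, payoff=0.0000, prob=0.004096
DUUDDU: Ā=28.3404, payoff=0.0000, prob=0.004096
UUUDDU: Ā=38.9680, payoff=0.0000, prob=0.016384
DDDUDU: Ā=20.7683, payoff=0.0000, prob=0.001024
UDDUDU: Ā=28.5564, payoff=0.0000, prob=0.004096
DUDUDU: Ā=26.7564, payoff=0.0000, prob=0.004096
UUDUDU: Ā=36.7900, payoff=0.0000, prob=0.016384
DDUUDU: Ā=25.3164, payoff=0.0000, prob=0.004096
UDUUDU: Ā=34.8100, payoff=0.0000, prob=0.016384
DUUUDU: Ā=33.0100, payoff=0.7229, prob=0.016384
UUUUDU: Ā=45.3887, payoff=0.9940, prob=0.065536
DDDDUU: Ā=19.8467, payoff=0.0000, prob=0.001024
UDDDUU: Ā=27.2892, payoff=0.0000, prob=0.004096
DUDDUU: Ā=25.4892, payoff=0.0000, prob=0.004096
UUDDUU: Ā=35.0476, payoff=0.0000, prob=0.016384
DDUDUU: Ā=24.0492, payoff=0.4838, prob=0.004096
UDUDUU: Ā=33.0676, payoff=0.6653, prob=0.016384
DUUDUU: Ā=31.2676, payoff=2.4653, prob=0.016384
UUUDUU: Ā=42.9929, payoff=3.3898, prob=0.065536
DDDUUU: Ā=22.8972, payoff=1.6358, prob=0.004096
UDDUUU: Ā=31.4836, payoff=2.2493, prob=0.016384
DUDUUU: Ā=29.6836, payoff=4.0493, prob=0.016384
UUDUUU: Ā=40.8149, payoff=5.5678, prob=0.065536
DDUUUU: Ā=28.2436, payoff=5.4893, prob=0.016384
UDUUUU: Ā=38.8349, payoff=7.5478, prob=0.065536
DUUUUU: Ā=37.0349, payoff=9.3478, prob=0.065536
UUUUUU: Ā=50.9230, payoff=12.8532, prob=0.262144
Price = Σ prob·payoff / R^6 = 5.393775 / 1.265319 = 4.2628

price = 4.2628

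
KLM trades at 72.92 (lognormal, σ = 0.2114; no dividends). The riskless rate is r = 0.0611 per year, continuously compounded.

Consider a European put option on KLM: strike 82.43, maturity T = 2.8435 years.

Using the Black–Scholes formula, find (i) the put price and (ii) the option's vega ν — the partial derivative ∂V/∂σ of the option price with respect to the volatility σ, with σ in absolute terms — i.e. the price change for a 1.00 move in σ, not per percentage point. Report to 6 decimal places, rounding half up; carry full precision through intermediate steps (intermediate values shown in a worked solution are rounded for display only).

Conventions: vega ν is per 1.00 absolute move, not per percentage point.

σ√T = 0.2114·√2.8435 = 0.356477
d₁ = (ln(S/K) + (r+σ²/2)T) / (σ√T) = (ln(72.92/82.43) + (0.0611+0.2114²/2)·2.8435) / 0.356477 = (-0.122586 + 0.237276) / 0.356477 = 0.321730
d₂ = d₁ − σ√T = 0.321730 − 0.356477 = -0.034747
e^{−rT} = 0.840517
N(−d₁) = 0.373829,  N(−d₂) = 0.513859
Put price V = K·e^{−rT}·N(−d₂) − S·N(−d₁) = 35.602146 − 27.259588 = 8.342558
φ(d₁) = (1/√(2π))·e^{−d₁²/2} = 0.378820
ν = S·φ(d₁)·√T = 46.580743

price = 8.342558
ν = 46.580743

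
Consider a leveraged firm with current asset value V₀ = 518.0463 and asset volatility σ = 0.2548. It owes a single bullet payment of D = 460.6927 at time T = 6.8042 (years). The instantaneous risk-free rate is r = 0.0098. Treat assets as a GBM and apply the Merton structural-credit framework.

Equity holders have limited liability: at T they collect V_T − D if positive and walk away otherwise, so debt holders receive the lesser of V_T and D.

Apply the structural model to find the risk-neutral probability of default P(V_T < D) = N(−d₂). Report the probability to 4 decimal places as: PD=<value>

PD=0.5221

With assets at 518.0463 and a single debt payment of 460.6927 at 6.8042 years:
d₁ = [ln(V₀/D) + (r + σ²/2)T] / (σ√T)
   = [ln(518.0463/460.6927) + (0.0098 + 0.5·0.2548²)·6.8042] / (0.2548·√6.8042)
   = [0.117333 + 0.287556] / 0.664642 = 0.609184
d₂ = d₁ − σ√T = 0.609184 − 0.664642 = -0.055459
risk-neutral PD = N(−d₂) = N(0.055459) = 0.522113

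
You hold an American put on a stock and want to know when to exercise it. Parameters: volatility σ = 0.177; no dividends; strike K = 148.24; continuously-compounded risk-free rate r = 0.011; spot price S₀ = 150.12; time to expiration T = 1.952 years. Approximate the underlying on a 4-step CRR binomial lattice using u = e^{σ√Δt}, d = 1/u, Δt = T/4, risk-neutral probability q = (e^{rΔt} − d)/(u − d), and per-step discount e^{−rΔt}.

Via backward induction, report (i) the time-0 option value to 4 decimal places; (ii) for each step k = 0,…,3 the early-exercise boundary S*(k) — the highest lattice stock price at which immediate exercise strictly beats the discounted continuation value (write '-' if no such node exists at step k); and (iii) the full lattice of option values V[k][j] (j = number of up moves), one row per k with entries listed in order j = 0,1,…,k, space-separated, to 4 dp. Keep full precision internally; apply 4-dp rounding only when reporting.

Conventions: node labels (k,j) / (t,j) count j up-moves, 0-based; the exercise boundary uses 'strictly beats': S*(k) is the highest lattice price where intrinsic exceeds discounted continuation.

params: Δt=0.48800 u=1.13162 d=0.88369 q=0.49084 e^(-rΔt)=0.99465
t_4 payoffs: 56.6935 31.0096 0.0000 0.0000 0.0000
t_3: node(3,0) S=103.5955 payoff=44.6445 vs cont=43.8508 → 44.6445 [stop]  node(3,1) S=132.6598 payoff=15.5802 vs cont=15.7044 → 15.7044 [wait]  node(3,2) S=169.8782 payoff=0.0000 vs cont=0.0000 → 0.0000 [wait]  node(3,3) S=217.5385 payoff=0.0000 vs cont=0.0000 → 0.0000 [wait]  ⇒ S*(3)=103.5955
t_2: node(2,0) S=117.2304 payoff=31.0096 vs cont=30.2766 → 31.0096 [stop]  node(2,1) S=150.1200 payoff=0.0000 vs cont=7.9533 → 7.9533 [wait]  node(2,2) S=192.2370 payoff=0.0000 vs cont=0.0000 → 0.0000 [wait]  ⇒ S*(2)=117.2304
t_1: node(1,0) S=132.6598 payoff=15.5802 vs cont=19.5873 → 19.5873 [wait]  node(1,1) S=169.8782 payoff=0.0000 vs cont=4.0278 → 4.0278 [wait]  ⇒ S*(1)=-
t_0: node(0,0) S=150.1200 payoff=0.0000 vs cont=11.8861 → 11.8861 [wait]  ⇒ S*(0)=-

price = 11.8861
boundary = - - 117.2304 103.5955
tree:
11.8861
19.5873 4.0278
31.0096 7.9533 0.0000
44.6445 15.7044 0.0000 0.0000
56.6935 31.0096 0.0000 0.0000 0.0000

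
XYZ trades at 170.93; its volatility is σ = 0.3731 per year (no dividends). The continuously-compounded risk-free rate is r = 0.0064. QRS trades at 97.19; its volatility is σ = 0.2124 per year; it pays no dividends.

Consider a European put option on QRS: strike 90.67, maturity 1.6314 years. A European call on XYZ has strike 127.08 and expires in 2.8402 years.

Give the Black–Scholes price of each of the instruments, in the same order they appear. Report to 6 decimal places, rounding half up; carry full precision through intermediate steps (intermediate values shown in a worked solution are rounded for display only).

[QRS put K=90.67]
σ√T = 0.2124·√1.6314 = 0.271291
d₁ = (ln(S/K) + (r+σ²/2)T) / (σ√T) = (ln(97.19/90.67) + (0.0064+0.2124²/2)·1.6314) / 0.271291 = (0.069441 + 0.047240) / 0.271291 = 0.430098
d₂ = d₁ − σ√T = 0.430098 − 0.271291 = 0.158807
e^{−rT} = 0.989613
N(−d₁) = 0.333562,  N(−d₂) = 0.436910
price = K·e^{−rT}·N(−d₂) − S·N(−d₁) = 39.203195 − 32.418909 = 6.784286
[XYZ call K=127.08]
σ√T = 0.3731·√2.8402 = 0.628781
d₁ = (ln(S/K) + (r+σ²/2)T) / (σ√T) = (ln(170.93/127.08) + (0.0064+0.3731²/2)·2.8402) / 0.628781 = (0.296437 + 0.215860) / 0.628781 = 0.814747
d₂ = d₁ − σ√T = 0.814747 − 0.628781 = 0.185965
e^{−rT} = 0.981987
N(d₁) = 0.792391,  N(d₂) = 0.573764
price = S·N(d₁) − K·e^{−rT}·N(d₂) = 135.443455 − 71.600528 = 63.842927

price(QRS put K=90.67) = 6.784286
price(XYZ call K=127.08) = 63.842927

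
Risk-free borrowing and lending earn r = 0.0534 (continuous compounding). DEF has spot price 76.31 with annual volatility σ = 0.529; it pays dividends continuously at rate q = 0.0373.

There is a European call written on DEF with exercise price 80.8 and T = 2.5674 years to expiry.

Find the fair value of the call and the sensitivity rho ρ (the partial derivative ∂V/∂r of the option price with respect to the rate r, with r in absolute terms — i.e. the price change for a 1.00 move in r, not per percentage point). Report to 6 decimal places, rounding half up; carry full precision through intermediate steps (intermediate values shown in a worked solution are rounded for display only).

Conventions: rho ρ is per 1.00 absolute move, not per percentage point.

price = 22.396487
ρ = 59.517583

σ√T = 0.529·√2.5674 = 0.847622
d₁ = (ln(S/K) + (r−q+σ²/2)T) / (σ√T) = (ln(76.31/80.8) + (0.0534−0.0373+0.529²/2)·2.5674) / 0.847622 = (-0.057173 + 0.400567) / 0.847622 = 0.405126
d₂ = d₁ − σ√T = 0.405126 − 0.847622 = -0.442496
e^{−rT} = 0.871884
e^{−qT} = 0.908678
N(d₁) = 0.657308,  N(d₂) = 0.329065
Call price V = S·e^{−qT}·N(d₁) − K·e^{−rT}·N(d₂) = 45.578533 − 23.182045 = 22.396487
ρ = K·T·e^{−rT}·N(d₂) = 59.517583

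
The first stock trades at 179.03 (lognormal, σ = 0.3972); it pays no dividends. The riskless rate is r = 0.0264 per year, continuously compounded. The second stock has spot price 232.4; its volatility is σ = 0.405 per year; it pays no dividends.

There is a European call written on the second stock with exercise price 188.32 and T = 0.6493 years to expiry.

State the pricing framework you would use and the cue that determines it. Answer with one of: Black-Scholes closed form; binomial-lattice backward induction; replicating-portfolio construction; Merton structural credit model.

Key observation: a European-exercise option on the second stock struck at 188.32 — a GBM underlying with constant parameters — admits an analytic price: the data contain no early exercise, no discrete tree, no debt structure.

framework: Black-Scholes closed form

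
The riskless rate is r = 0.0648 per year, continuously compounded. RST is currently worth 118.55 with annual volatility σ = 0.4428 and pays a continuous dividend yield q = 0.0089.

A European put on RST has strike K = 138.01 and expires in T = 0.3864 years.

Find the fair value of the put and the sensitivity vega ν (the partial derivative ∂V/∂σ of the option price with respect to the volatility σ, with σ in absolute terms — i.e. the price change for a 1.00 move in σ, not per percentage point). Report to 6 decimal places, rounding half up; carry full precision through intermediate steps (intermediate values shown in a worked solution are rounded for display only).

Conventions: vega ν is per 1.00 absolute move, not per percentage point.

price = 23.571471
ν = 27.689010

σ√T = 0.4428·√0.3864 = 0.275249
d₁ = (ln(S/K) + (r−q+σ²/2)T) / (σ√T) = (ln(118.55/138.01) + (0.0648−0.0089+0.4428²/2)·0.3864) / 0.275249 = (-0.151991 + 0.059481) / 0.275249 = -0.336097
d₂ = d₁ − σ√T = -0.336097 − 0.275249 = -0.611346
e^{−rT} = 0.975272
e^{−qT} = 0.996567
N(−d₁) = 0.631601,  N(−d₂) = 0.729515
Put price V = K·e^{−rT}·N(−d₂) − S·e^{−qT}·N(−d₁) = 98.190738 − 74.619267 = 23.571471
φ(d₁) = (1/√(2π))·e^{−d₁²/2} = 0.377034
ν = S·e^{−qT}·φ(d₁)·√T = 27.689010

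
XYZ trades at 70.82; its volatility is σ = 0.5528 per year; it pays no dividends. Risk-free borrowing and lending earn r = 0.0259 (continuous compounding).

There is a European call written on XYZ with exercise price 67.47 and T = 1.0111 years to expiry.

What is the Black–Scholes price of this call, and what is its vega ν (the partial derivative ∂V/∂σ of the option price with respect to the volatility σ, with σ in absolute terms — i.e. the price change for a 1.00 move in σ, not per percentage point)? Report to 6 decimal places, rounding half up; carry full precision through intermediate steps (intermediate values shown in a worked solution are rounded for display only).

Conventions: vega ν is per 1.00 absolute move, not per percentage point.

price = 17.625307
ν = 26.095428

σ√T = 0.5528·√1.0111 = 0.555860
d₁ = (ln(S/K) + (r+σ²/2)T) / (σ√T) = (ln(70.82/67.47) + (0.0259+0.5528²/2)·1.0111) / 0.555860 = (0.048458 + 0.180677) / 0.555860 = 0.412219
d₂ = d₁ − σ√T = 0.412219 − 0.555860 = -0.143641
e^{−rT} = 0.974152
N(d₁) = 0.659911,  N(d₂) = 0.442892
Call price V = S·N(d₁) − K·e^{−rT}·N(d₂) = 46.734862 − 29.109555 = 17.625307
φ(d₁) = (1/√(2π))·e^{−d₁²/2} = 0.366447
ν = S·φ(d₁)·√T = 26.095428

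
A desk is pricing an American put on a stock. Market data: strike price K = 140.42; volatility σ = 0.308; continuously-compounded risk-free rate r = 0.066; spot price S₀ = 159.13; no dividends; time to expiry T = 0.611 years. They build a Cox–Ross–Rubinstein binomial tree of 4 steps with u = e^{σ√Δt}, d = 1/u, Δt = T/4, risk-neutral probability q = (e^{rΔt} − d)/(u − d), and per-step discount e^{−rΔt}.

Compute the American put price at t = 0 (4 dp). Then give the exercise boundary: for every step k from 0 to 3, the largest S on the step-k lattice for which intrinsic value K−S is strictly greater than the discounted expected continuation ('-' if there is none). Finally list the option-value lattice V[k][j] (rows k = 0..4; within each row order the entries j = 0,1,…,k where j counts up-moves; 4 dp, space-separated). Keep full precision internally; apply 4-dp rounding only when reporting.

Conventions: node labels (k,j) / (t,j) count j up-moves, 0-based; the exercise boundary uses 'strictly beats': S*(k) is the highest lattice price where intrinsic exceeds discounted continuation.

Δt=0.15275  u=1.12792  d=0.88659  q=0.51193  discount=0.98997
step 4 (expiry): payoffs max(K−S,0) = 42.1011 15.3381 0.0000 0.0000 0.0000
step 3: (k=3,j=0): S=110.8959, K−S=29.5241, hold=28.1155 ⇒ V=29.5241 exercise | (k=3,j=1): S=141.0825, K−S=0.0000, hold=7.4110 ⇒ V=7.4110 continue | (k=3,j=2): S=179.4861, K−S=0.0000, hold=0.0000 ⇒ V=0.0000 continue | (k=3,j=3): S=228.3434, K−S=0.0000, hold=0.0000 ⇒ V=0.0000 continue  boundary S*=110.8959
step 2: (k=2,j=0): S=125.0819, K−S=15.3381, hold=18.0212 ⇒ V=18.0212 continue | (k=2,j=1): S=159.1300, K−S=0.0000, hold=3.5808 ⇒ V=3.5808 continue | (k=2,j=2): S=202.4462, K−S=0.0000, hold=0.0000 ⇒ V=0.0000 continue  boundary S*=-
step 1: (k=1,j=0): S=141.0825, K−S=0.0000, hold=10.5222 ⇒ V=10.5222 continue | (k=1,j=1): S=179.4861, K−S=0.0000, hold=1.7302 ⇒ V=1.7302 continue  boundary S*=-
step 0: (k=0,j=0): S=159.1300, K−S=0.0000, hold=5.9609 ⇒ V=5.9609 continue  boundary S*=-

price = 5.9609
boundary = - - - 110.8959
tree:
5.9609
10.5222 1.7302
18.0212 3.5808 0.0000
29.5241 7.4110 0.0000 0.0000
42.1011 15.3381 0.0000 0.0000 0.0000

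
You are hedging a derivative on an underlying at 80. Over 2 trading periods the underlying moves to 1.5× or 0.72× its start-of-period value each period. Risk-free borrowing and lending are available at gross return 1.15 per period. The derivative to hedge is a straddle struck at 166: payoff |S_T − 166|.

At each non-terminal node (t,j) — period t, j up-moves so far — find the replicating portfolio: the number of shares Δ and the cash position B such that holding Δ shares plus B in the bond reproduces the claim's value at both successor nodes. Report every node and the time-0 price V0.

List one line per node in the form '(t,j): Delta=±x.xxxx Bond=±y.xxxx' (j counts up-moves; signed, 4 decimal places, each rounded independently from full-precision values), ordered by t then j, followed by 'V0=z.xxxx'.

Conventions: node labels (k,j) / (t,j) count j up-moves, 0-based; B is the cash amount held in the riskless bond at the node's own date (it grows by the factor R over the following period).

(0,0): Delta=-0.7849 Bond=114.7459
(1,0): Delta=-1.0000 Bond=144.3478
(1,1): Delta=-0.7009 Bond=121.8729
V0=51.9543

Under the risk-neutral measure, an up-move has probability p* = (R−d)/(u−d) = 0.5513 and values discount at R = 1.15.
Expiry values: V(2,0)=124.5280, V(2,1)=79.6000, V(2,2)=14.0000
Node (1,0) S=57.6000: V=(p*·79.6000+(1−p*)·124.5280)/1.15=86.7478; Δ=(79.6000−124.5280)/(86.4000−41.4720)=-1.0000; B=V−Δ·S=144.3478
Node (1,1) S=120.0000: V=(p*·14.0000+(1−p*)·79.6000)/1.15=37.7703; Δ=(14.0000−79.6000)/(180.0000−86.4000)=-0.7009; B=V−Δ·S=121.8729
Node (0,0) S=80.0000: V=(p*·37.7703+(1−p*)·86.7478)/1.15=51.9543; Δ=(37.7703−86.7478)/(120.0000−57.6000)=-0.7849; B=V−Δ·S=114.7459
Sanity check at the root: Δ(0,0)·S0 + B(0,0) reproduces V0 = 51.9543.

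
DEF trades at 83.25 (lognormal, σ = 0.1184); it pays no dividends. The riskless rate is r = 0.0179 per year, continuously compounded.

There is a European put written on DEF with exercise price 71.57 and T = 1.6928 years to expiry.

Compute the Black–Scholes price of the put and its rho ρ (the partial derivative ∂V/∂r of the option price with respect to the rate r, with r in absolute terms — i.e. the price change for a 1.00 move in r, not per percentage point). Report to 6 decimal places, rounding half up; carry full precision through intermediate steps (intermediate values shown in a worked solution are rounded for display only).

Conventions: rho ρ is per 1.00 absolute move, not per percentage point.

price = 0.685866
ρ = -15.919998

σ√T = 0.1184·√1.6928 = 0.154047
d₁ = (ln(S/K) + (r+σ²/2)T) / (σ√T) = (ln(83.25/71.57) + (0.0179+0.1184²/2)·1.6928) / 0.154047 = (0.151172 + 0.042166) / 0.154047 = 1.255058
d₂ = d₁ − σ√T = 1.255058 − 0.154047 = 1.101011
e^{−rT} = 0.970153
N(−d₁) = 0.104729,  N(−d₂) = 0.135446
Put price V = K·e^{−rT}·N(−d₂) − S·N(−d₁) = 9.404536 − 8.718670 = 0.685866
ρ = −K·T·e^{−rT}·N(−d₂) = -15.919998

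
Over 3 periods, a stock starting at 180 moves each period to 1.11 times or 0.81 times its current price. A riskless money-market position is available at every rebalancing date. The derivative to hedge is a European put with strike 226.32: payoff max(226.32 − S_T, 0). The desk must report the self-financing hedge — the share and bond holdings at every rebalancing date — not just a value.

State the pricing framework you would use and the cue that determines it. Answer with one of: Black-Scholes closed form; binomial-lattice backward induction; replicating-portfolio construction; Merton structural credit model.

framework: replicating-portfolio construction

Key observation: the task asks for the hedge itself — share and bond holdings at every node of the 3-period tree on spot 180 with factors 1.11/0.81 — which is exactly what the replicating-portfolio construction produces.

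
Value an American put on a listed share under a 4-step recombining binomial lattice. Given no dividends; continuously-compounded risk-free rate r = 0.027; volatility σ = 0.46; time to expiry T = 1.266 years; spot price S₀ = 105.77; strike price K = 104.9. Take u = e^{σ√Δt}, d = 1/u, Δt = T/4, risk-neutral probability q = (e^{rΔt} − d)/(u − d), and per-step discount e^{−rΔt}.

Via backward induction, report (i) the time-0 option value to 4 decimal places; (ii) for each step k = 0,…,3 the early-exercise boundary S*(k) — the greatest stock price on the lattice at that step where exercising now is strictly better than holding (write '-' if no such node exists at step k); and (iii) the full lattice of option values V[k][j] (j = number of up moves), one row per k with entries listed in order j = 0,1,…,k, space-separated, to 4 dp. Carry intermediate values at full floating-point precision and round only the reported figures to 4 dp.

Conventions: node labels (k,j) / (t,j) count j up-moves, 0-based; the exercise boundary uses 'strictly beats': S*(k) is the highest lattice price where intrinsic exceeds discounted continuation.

params: Δt=0.31650 u=1.29536 d=0.77199 q=0.45206 e^(-rΔt)=0.99149
t_4 payoffs: 67.3335 41.8650 0.0000 0.0000 0.0000
t_3: node(3,0) S=48.6622 payoff=56.2378 vs cont=55.3452 → 56.2378 [stop]  node(3,1) S=81.6530 payoff=23.2470 vs cont=22.7443 → 23.2470 [stop]  node(3,2) S=137.0102 payoff=0.0000 vs cont=0.0000 → 0.0000 [wait]  node(3,3) S=229.8971 payoff=0.0000 vs cont=0.0000 → 0.0000 [wait]  ⇒ S*(3)=81.6530
t_2: node(2,0) S=63.0350 payoff=41.8650 vs cont=40.9724 → 41.8650 [stop]  node(2,1) S=105.7700 payoff=0.0000 vs cont=12.6296 → 12.6296 [wait]  node(2,2) S=177.4775 payoff=0.0000 vs cont=0.0000 → 0.0000 [wait]  ⇒ S*(2)=63.0350
t_1: node(1,0) S=81.6530 payoff=23.2470 vs cont=28.4051 → 28.4051 [wait]  node(1,1) S=137.0102 payoff=0.0000 vs cont=6.8614 → 6.8614 [wait]  ⇒ S*(1)=-
t_0: node(0,0) S=105.7700 payoff=0.0000 vs cont=18.5072 → 18.5072 [wait]  ⇒ S*(0)=-

price = 18.5072
boundary = - - 63.0350 81.6530
tree:
18.5072
28.4051 6.8614
41.8650 12.6296 0.0000
56.2378 23.2470 0.0000 0.0000
67.3335 41.8650 0.0000 0.0000 0.0000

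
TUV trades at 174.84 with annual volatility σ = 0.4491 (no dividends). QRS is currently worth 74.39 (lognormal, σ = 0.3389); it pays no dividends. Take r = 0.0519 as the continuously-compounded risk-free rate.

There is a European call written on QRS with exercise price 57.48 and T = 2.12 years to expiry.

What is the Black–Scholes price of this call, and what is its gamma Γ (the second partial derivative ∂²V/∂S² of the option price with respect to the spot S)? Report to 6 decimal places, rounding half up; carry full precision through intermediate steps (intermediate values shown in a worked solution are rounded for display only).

σ√T = 0.3389·√2.12 = 0.493446
d₁ = (ln(S/K) + (r+σ²/2)T) / (σ√T) = (ln(74.39/57.48) + (0.0519+0.3389²/2)·2.12) / 0.493446 = (0.257884 + 0.231772) / 0.493446 = 0.992321
d₂ = d₁ − σ√T = 0.992321 − 0.493446 = 0.498876
e^{−rT} = 0.895809
N(d₁) = 0.839480,  N(d₂) = 0.691066
Call price V = S·N(d₁) − K·e^{−rT}·N(d₂) = 62.448888 − 35.583775 = 26.865113
φ(d₁) = (1/√(2π))·e^{−d₁²/2} = 0.243829
Γ = φ(d₁) / (S·σ·√T) = 0.006642

price = 26.865113
Γ = 0.006642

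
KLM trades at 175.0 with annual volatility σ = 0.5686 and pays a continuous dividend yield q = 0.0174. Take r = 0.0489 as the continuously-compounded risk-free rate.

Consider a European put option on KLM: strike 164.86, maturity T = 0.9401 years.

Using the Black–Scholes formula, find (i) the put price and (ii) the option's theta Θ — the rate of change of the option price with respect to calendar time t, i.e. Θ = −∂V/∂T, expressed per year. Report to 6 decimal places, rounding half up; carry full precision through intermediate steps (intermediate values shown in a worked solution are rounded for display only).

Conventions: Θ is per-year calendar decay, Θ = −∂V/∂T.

σ√T = 0.5686·√0.9401 = 0.551307
d₁ = (ln(S/K) + (r−q+σ²/2)T) / (σ√T) = (ln(175.0/164.86) + (0.0489−0.0174+0.5686²/2)·0.9401) / 0.551307 = (0.059689 + 0.181583) / 0.551307 = 0.437637
d₂ = d₁ − σ√T = 0.437637 − 0.551307 = -0.113671
e^{−rT} = 0.955070
e^{−qT} = 0.983775
N(−d₁) = 0.330825,  N(−d₂) = 0.545251
Put price V = K·e^{−rT}·N(−d₂) − S·e^{−qT}·N(−d₁) = 85.851227 − 56.955020 = 28.896208
φ(d₁) = (1/√(2π))·e^{−d₁²/2} = 0.362511
Θ = −S·e^{−qT}·φ(d₁)·σ/(2√T) − q·S·e^{−qT}·N(−d₁) + r·K·e^{−rT}·N(−d₂) = −18.299724 − 0.991017 + 4.198125 = -15.092616

price = 28.896208
Θ = -15.092616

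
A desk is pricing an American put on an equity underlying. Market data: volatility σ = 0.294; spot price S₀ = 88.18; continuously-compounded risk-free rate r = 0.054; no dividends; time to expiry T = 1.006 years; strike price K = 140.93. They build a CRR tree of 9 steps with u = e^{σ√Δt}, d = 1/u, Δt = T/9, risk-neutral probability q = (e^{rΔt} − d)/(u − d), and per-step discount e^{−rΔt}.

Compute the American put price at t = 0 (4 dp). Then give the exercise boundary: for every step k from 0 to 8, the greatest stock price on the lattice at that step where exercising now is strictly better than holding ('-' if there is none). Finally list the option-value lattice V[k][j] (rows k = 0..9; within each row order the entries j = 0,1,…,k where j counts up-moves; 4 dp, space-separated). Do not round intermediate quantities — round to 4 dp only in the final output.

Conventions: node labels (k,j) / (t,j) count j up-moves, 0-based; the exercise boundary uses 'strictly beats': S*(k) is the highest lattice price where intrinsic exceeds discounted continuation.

price = 52.7500
boundary = 88.1800 97.2878 88.1800 97.2878 107.3363 97.2878 107.3363 118.4228 107.3363
tree:
52.7500
61.0052 43.6422
68.4875 52.7500 33.6594
75.2694 61.0052 43.6422 24.3236
81.4163 68.4875 52.7500 33.5937 15.5712
86.9878 75.2694 61.0052 43.6422 23.4201 8.1007
92.0378 81.4163 68.4875 52.7500 33.5937 13.7756 2.6615
96.6149 86.9878 75.2694 61.0052 43.6422 22.5072 5.4224 0.0000
100.7636 92.0378 81.4163 68.4875 52.7500 33.5937 11.0473 0.0000 0.0000
104.5238 96.6149 86.9878 75.2694 61.0052 43.6422 22.5072 0.0000 0.0000 0.0000

Δt=0.11178, u=1.10329, d=0.90638, q=0.50619, disc=e^(-rΔt)=0.99398
k=9 terminal: V=max(K-S,0) → 104.5238 96.6149 86.9878 75.2694 61.0052 43.6422 22.5072 0.0000 0.0000 0.0000
k=8: j=0 S=40.1664 intr=100.7636 cont=99.9155 V=100.7636[EX]; j=1 S=48.8922 intr=92.0378 cont=91.1897 V=92.0378[EX]; j=2 S=59.5137 intr=81.4163 cont=80.5682 V=81.4163[EX]; j=3 S=72.4425 intr=68.4875 cont=67.6394 V=68.4875[EX]; j=4 S=88.1800 intr=52.7500 cont=51.9019 V=52.7500[EX]; j=5 S=107.3363 intr=33.5937 cont=32.7456 V=33.5937[EX]; j=6 S=130.6542 intr=10.2758 cont=11.0473 V=11.0473[hold]; j=7 S=159.0377 intr=0.0000 cont=0.0000 V=0.0000[hold]; j=8 S=193.5873 intr=0.0000 cont=0.0000 V=0.0000[hold]  S*(8)=107.3363
k=7: j=0 S=44.3151 intr=96.6149 cont=95.7668 V=96.6149[EX]; j=1 S=53.9422 intr=86.9878 cont=86.1397 V=86.9878[EX]; j=2 S=65.6606 intr=75.2694 cont=74.4213 V=75.2694[EX]; j=3 S=79.9248 intr=61.0052 cont=60.1571 V=61.0052[EX]; j=4 S=97.2878 intr=43.6422 cont=42.7941 V=43.6422[EX]; j=5 S=118.4228 intr=22.5072 cont=22.0474 V=22.5072[EX]; j=6 S=144.1491 intr=0.0000 cont=5.4224 V=5.4224[hold]; j=7 S=175.4642 intr=0.0000 cont=0.0000 V=0.0000[hold]  S*(7)=118.4228
k=6: j=0 S=48.8922 intr=92.0378 cont=91.1897 V=92.0378[EX]; j=1 S=59.5137 intr=81.4163 cont=80.5682 V=81.4163[EX]; j=2 S=72.4425 intr=68.4875 cont=67.6394 V=68.4875[EX]; j=3 S=88.1800 intr=52.7500 cont=51.9019 V=52.7500[EX]; j=4 S=107.3363 intr=33.5937 cont=32.7456 V=33.5937[EX]; j=5 S=130.6542 intr=10.2758 cont=13.7756 V=13.7756[hold]; j=6 S=159.0377 intr=0.0000 cont=2.6615 V=2.6615[hold]  S*(6)=107.3363
k=5: j=0 S=53.9422 intr=86.9878 cont=86.1397 V=86.9878[EX]; j=1 S=65.6606 intr=75.2694 cont=74.4213 V=75.2694[EX]; j=2 S=79.9248 intr=61.0052 cont=60.1571 V=61.0052[EX]; j=3 S=97.2878 intr=43.6422 cont=42.7941 V=43.6422[EX]; j=4 S=118.4228 intr=22.5072 cont=23.4201 V=23.4201[hold]; j=5 S=144.1491 intr=0.0000 cont=8.1007 V=8.1007[hold]  S*(5)=97.2878
k=4: j=0 S=59.5137 intr=81.4163 cont=80.5682 V=81.4163[EX]; j=1 S=72.4425 intr=68.4875 cont=67.6394 V=68.4875[EX]; j=2 S=88.1800 intr=52.7500 cont=51.9019 V=52.7500[EX]; j=3 S=107.3363 intr=33.5937 cont=33.2049 V=33.5937[EX]; j=4 S=130.6542 intr=10.2758 cont=15.5712 V=15.5712[hold]  S*(4)=107.3363
k=3: j=0 S=65.6606 intr=75.2694 cont=74.4213 V=75.2694[EX]; j=1 S=79.9248 intr=61.0052 cont=60.1571 V=61.0052[EX]; j=2 S=97.2878 intr=43.6422 cont=42.7941 V=43.6422[EX]; j=3 S=118.4228 intr=22.5072 cont=24.3236 V=24.3236[hold]  S*(3)=97.2878
k=2: j=0 S=72.4425 intr=68.4875 cont=67.6394 V=68.4875[EX]; j=1 S=88.1800 intr=52.7500 cont=51.9019 V=52.7500[EX]; j=2 S=107.3363 intr=33.5937 cont=33.6594 V=33.6594[hold]  S*(2)=88.1800
k=1: j=0 S=79.9248 intr=61.0052 cont=60.1571 V=61.0052[EX]; j=1 S=97.2878 intr=43.6422 cont=42.8272 V=43.6422[EX]  S*(1)=97.2878
k=0: j=0 S=88.1800 intr=52.7500 cont=51.9019 V=52.7500[EX]  S*(0)=88.1800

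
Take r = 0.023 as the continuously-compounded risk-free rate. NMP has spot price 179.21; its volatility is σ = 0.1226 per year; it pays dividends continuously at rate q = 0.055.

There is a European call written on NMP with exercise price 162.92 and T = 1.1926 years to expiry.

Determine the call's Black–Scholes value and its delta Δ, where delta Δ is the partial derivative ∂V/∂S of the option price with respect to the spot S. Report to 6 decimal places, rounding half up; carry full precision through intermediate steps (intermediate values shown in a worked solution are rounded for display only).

price = 14.149006
Δ = 0.645479

σ√T = 0.1226·√1.1926 = 0.133887
d₁ = (ln(S/K) + (r−q+σ²/2)T) / (σ√T) = (ln(179.21/162.92) + (0.023−0.055+0.1226²/2)·1.1926) / 0.133887 = (0.095299 − 0.029200) / 0.133887 = 0.493691
d₂ = d₁ − σ√T = 0.493691 − 0.133887 = 0.359804
e^{−rT} = 0.972943
e^{−qT} = 0.936512
N(d₁) = 0.689238,  N(d₂) = 0.640503
Call price V = S·e^{−qT}·N(d₁) − K·e^{−rT}·N(d₂) = 115.676340 − 101.527333 = 14.149006
Δ = e^{−qT}·N(d₁) = 0.645479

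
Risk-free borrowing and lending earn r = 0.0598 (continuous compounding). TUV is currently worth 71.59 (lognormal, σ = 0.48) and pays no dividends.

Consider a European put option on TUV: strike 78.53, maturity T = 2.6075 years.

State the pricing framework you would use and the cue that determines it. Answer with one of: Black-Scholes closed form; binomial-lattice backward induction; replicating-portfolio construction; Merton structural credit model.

Key observation: the instrument is a plain European put (strike 78.53) on a lognormal asset; the exact continuous-time formula applies directly.

framework: Black-Scholes closed form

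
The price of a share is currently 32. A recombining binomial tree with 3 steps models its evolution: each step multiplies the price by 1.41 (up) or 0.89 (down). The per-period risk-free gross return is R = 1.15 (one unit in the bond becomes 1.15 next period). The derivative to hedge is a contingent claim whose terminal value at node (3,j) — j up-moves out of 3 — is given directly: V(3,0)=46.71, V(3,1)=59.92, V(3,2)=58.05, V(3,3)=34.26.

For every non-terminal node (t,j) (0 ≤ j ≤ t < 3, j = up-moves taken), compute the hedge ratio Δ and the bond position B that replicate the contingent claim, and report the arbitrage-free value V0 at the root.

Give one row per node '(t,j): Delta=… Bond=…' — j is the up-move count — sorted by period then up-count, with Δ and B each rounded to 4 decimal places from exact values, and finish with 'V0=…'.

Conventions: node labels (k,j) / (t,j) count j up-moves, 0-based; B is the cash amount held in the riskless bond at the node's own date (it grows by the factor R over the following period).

(0,0): Delta=-0.1627 Bond=40.9483
(1,0): Delta=0.3329 Bond=32.9759
(1,1): Delta=-0.4755 Bond=61.2053
(2,0): Delta=1.0022 Bond=20.9570
(2,1): Delta=-0.0896 Bond=54.8875
(2,2): Delta=-0.7191 Bond=85.8848
V0=35.7426

Risk-neutral probability p* = (R−d)/(u−d) = (1.15−0.89)/(1.41−0.89) = 0.5000.
Payoffs at expiry: V(3,0)=46.7100, V(3,1)=59.9200, V(3,2)=58.0500, V(3,3)=34.2600
Node (2,0) S=25.3472: V=(p*·59.9200+(1−p*)·46.7100)/1.15=46.3609; Δ=(59.9200−46.7100)/(35.7396−22.5590)=1.0022; B=V−Δ·S=20.9570
Node (2,1) S=40.1568: V=(p*·58.0500+(1−p*)·59.9200)/1.15=51.2913; Δ=(58.0500−59.9200)/(56.6211−35.7396)=-0.0896; B=V−Δ·S=54.8875
Node (2,2) S=63.6192: V=(p*·34.2600+(1−p*)·58.0500)/1.15=40.1348; Δ=(34.2600−58.0500)/(89.7031−56.6211)=-0.7191; B=V−Δ·S=85.8848
Node (1,0) S=28.4800: V=(p*·51.2913+(1−p*)·46.3609)/1.15=42.4575; Δ=(51.2913−46.3609)/(40.1568−25.3472)=0.3329; B=V−Δ·S=32.9759
Node (1,1) S=45.1200: V=(p*·40.1348+(1−p*)·51.2913)/1.15=39.7505; Δ=(40.1348−51.2913)/(63.6192−40.1568)=-0.4755; B=V−Δ·S=61.2053
Node (0,0) S=32.0000: V=(p*·39.7505+(1−p*)·42.4575)/1.15=35.7426; Δ=(39.7505−42.4575)/(45.1200−28.4800)=-0.1627; B=V−Δ·S=40.9483
As a check, the time-0 holding Δ(0,0)·S0 + B(0,0) comes to 35.7426 — exactly V0.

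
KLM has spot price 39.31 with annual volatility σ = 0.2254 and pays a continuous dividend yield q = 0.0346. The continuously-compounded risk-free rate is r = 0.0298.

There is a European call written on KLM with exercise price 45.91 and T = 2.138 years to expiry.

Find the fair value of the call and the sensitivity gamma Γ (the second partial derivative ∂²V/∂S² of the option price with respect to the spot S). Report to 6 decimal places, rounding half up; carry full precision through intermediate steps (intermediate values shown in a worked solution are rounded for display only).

σ√T = 0.2254·√2.138 = 0.329578
d₁ = (ln(S/K) + (r−q+σ²/2)T) / (σ√T) = (ln(39.31/45.91) + (0.0298−0.0346+0.2254²/2)·2.138) / 0.329578 = (-0.155204 + 0.044048) / 0.329578 = -0.337267
d₂ = d₁ − σ√T = -0.337267 − 0.329578 = -0.666845
e^{−rT} = 0.938275
e^{−qT} = 0.928695
N(d₁) = 0.367958,  N(d₂) = 0.252436
Call price V = S·e^{−qT}·N(d₁) − K·e^{−rT}·N(d₂) = 13.433036 − 10.873968 = 2.559069
φ(d₁) = (1/√(2π))·e^{−d₁²/2} = 0.376886
Γ = e^{−qT}·φ(d₁) / (S·σ·√T) = 0.027016

price = 2.559069
Γ = 0.027016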